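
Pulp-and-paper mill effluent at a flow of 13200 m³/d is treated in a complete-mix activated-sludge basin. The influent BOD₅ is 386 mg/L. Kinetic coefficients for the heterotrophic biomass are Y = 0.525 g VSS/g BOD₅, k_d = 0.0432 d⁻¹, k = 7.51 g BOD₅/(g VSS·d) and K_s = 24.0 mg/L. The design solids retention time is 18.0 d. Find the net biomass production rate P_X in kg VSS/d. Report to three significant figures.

P_X ≈ 1500 kg VSS/d

Effluent substrate depends only on kinetics and SRT: S = K_s(1 + k_d θ_c) / [θ_c(Yk − k_d) − 1] = 24.0 × (1 + 0.0432 × 18.0) / [18.0 × (0.525 × 7.51 − 0.0432) − 1] = 42.66 / 69.19 = 0.6166 mg/L.
Y_obs = Y / (1 + k_d θ_c) = 0.525 / (1 + 0.0432 × 18.0) = 0.525 / 1.778 = 0.2953.
ΔS = 386 − 0.617 = 385.4 mg/L, so the substrate removal rate is 13200 × 385.4/1000 = 5087 kg BOD₅/d.
Biomass produced: P_X = Y_obs·Q·ΔS = 0.2953 × 5087 ≈ 1502 kg VSS/d.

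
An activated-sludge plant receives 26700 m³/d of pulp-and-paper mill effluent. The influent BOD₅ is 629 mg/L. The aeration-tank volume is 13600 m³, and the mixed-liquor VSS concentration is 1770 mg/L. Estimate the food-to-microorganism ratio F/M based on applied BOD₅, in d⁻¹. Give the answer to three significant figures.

F/M ≈ 0.698 d⁻¹

F/M = Q·S₀ / (V·X) = 26700 × 629 / (13600 × 1770) = 0.6977 g BOD₅·(g VSS·d)⁻¹.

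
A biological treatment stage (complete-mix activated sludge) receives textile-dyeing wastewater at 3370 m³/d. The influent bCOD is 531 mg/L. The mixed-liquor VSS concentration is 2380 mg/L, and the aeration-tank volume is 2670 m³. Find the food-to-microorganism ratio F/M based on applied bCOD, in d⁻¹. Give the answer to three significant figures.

F/M = applied load / biomass = Q·S₀/(V·X) = 3370 × 531 / (2670 × 2380) = 0.2816 d⁻¹.

F/M ≈ 0.282 d⁻¹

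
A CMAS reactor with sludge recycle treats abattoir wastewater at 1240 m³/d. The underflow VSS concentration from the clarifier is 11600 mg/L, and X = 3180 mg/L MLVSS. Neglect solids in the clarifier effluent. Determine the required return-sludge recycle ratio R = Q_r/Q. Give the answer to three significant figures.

R = Q_r/Q = X/(X_r − X) = 3180 / (11600 − 3180) = 0.3777.

R ≈ 0.378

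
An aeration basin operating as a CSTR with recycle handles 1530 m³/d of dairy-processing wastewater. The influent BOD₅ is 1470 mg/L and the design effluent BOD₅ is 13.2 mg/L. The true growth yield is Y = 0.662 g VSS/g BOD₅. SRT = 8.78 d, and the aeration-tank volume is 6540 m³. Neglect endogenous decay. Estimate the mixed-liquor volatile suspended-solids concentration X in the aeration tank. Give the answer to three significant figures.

X = Y·Q·ΔS·θ_c / V = 0.662 × 1530 × (1470 − 13.2) × 8.78 / 6540 = 1981 mg/L.

X ≈ 1980 mg/L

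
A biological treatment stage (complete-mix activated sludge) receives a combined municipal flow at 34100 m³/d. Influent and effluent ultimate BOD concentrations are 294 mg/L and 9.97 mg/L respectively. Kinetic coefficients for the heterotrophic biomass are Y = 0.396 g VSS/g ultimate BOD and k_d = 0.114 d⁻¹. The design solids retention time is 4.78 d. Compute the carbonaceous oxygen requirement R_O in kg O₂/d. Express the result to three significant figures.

Correct the yield for decay: Y_obs = Y/(1 + k_d θ_c) = 0.396 / (1 + 0.114 × 4.78) = 0.396 / 1.545 = 0.2563.
Mass of ultimate BOD removed per day: Q(S₀ − S) = 34100 × 284.0 g/m³ = 9685 kg/d.
P_X = Y_obs·Q·(S₀ − S) = 0.2563 × 9685 = 2483 kg VSS/d.
R_O = Q·(S₀ − S) − 1.42·P_X = 9685 − 1.42 × 2483 = 6160 kg O₂/d.

R_O ≈ 6160 kg O₂/d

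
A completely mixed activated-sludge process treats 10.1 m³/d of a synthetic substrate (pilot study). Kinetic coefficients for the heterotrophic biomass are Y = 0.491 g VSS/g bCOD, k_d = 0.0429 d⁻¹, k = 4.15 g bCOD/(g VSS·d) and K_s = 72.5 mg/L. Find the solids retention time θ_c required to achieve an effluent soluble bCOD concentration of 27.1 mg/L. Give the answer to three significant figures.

From 1/θ_c = Y·k·S/(K_s + S) − k_d: Y·k·S/(K_s+S) = 0.491 × 4.15 × 27.1 / (72.5 + 27.1) = 0.5544 d⁻¹.
1/θ_c = 0.5544 − 0.0429 = 0.5115 d⁻¹, so θ_c = 1.955 d.

θ_c ≈ 1.95 d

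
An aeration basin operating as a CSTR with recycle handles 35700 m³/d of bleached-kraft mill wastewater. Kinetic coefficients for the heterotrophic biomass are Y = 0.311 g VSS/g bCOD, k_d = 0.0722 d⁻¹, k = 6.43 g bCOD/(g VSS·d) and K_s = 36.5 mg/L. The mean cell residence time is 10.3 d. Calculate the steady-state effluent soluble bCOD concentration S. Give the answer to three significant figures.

Effluent substrate depends only on kinetics and SRT: S = K_s(1 + k_d θ_c) / [θ_c(Yk − k_d) − 1] = 36.5 × (1 + 0.0722 × 10.3) / [10.3 × (0.311 × 6.43 − 0.0722) − 1] = 63.64 / 18.85 = 3.376 mg/L.

S ≈ 3.38 mg/L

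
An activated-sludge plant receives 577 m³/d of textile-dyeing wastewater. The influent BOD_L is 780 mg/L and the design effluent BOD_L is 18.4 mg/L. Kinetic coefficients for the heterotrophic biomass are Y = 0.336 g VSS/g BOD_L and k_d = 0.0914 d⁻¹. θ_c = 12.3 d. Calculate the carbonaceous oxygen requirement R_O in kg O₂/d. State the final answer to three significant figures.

R_O ≈ 341 kg O₂/d

Correct the yield for decay: Y_obs = Y/(1 + k_d θ_c) = 0.336 / (1 + 0.0914 × 12.3) = 0.336 / 2.124 = 0.1582.
Q·(S₀ − S) = 577 × (780 − 18.4) × 10⁻³ = 439.4 kg/d removed.
Biomass synthesised: P_X = Y_obs × 439.4 = 69.51 kg VSS/d.
R_O = Q·ΔS − 1.42 P_X = 439.4 − 98.70 = 340.7 kg O₂/d.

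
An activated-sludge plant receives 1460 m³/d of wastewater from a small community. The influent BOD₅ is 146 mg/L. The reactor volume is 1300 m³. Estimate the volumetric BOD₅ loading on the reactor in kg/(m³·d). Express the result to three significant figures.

L_v ≈ 0.164 kg BOD₅/(m³·d)

Applied BOD₅ load per unit volume = Q·S₀/V = (1460 × 146/1000)/1300 = 0.1640 kg BOD₅·m⁻³·d⁻¹.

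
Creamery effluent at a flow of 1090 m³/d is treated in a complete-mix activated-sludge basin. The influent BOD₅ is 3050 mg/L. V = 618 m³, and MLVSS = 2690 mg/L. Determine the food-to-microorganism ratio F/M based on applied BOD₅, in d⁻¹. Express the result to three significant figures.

F/M = Q·S₀ / (V·X) = 1090 × 3050 / (618.0 × 2690) = 2.000 g BOD₅·(g VSS·d)⁻¹.

F/M ≈ 2.00 d⁻¹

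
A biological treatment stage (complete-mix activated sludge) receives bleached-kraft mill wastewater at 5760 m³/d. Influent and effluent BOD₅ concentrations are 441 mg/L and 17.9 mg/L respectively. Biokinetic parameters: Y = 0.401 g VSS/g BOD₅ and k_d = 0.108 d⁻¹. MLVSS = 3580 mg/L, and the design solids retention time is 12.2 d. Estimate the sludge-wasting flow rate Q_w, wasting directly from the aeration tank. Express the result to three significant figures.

Q_w ≈ 118 m³/d

Steady-state biomass mass balance: V·X·(1 + k_d·θ_c) = Y·Q·(S₀ − S)·θ_c, so V = 0.401 × 5760 × (441 − 17.9) × 12.2 / [3580 × (1 + 0.108 × 12.2)] = 1.19×10^7 / 8297 = 1437 m³.
Wasting from the aeration tank: Q_w = V / θ_c = 1437 / 12.2 = 117.8 m³/d.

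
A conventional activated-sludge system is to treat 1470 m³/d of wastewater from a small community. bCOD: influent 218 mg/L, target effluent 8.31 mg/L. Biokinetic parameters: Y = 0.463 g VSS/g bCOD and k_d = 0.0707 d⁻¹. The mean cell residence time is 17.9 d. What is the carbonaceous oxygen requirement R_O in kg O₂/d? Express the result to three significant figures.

Y_obs = Y / (1 + k_d θ_c) = 0.463 / (1 + 0.0707 × 17.9) = 0.463 / 2.266 = 0.2044.
Mass of bCOD removed per day: Q(S₀ − S) = 1470 × 209.7 g/m³ = 308.2 kg/d.
P_X = Y_obs·Q·(S₀ − S) = 0.2044 × 308.2 = 63.00 kg VSS/d.
R_O = Q·ΔS − 1.42 P_X = 308.2 − 89.45 = 218.8 kg O₂/d.

R_O ≈ 219 kg O₂/d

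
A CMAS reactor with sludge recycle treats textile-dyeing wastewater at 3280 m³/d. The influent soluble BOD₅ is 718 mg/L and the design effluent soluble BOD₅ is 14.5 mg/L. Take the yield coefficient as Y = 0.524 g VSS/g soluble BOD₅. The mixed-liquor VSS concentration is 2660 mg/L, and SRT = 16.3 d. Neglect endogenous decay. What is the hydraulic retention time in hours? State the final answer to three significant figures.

V·X = Y·Q·ΔS·θ_c gives V = 0.524 × 3280 × (718 − 14.5) × 16.3 / 2660 = 7409 m³.
HRT = V/Q = 7409 m³ / 3280 m³·d⁻¹ = 2.259 d × 24 = 54.21 h.

τ ≈ 54.2 h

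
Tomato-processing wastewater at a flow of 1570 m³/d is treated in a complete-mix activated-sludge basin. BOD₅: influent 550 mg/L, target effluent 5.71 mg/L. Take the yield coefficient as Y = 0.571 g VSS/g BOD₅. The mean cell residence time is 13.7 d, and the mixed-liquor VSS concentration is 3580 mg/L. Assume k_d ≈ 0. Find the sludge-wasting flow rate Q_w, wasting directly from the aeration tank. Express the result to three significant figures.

Biomass mass balance (decay neglected): V·X = Y·Q·(S₀ − S)·θ_c, so V = 0.571 × 1570 × (550 − 5.71) × 13.7 / 3580 = 1867 m³.
With mixed-liquor wasting, θ_c = V/Q_w, so Q_w = V/θ_c = 1867/13.7 = 136.3 m³/d.

Q_w ≈ 136 m³/d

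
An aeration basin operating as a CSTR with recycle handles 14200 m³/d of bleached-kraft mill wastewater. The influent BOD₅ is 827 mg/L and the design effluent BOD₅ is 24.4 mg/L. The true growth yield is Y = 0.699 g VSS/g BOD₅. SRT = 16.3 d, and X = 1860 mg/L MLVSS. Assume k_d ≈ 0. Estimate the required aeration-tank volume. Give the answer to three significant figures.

V ≈ 69800 m³

Biomass mass balance (decay neglected): V·X = Y·Q·(S₀ − S)·θ_c, so V = 0.699 × 14200 × (827 − 24.4) × 16.3 / 1860 = 69813 m³.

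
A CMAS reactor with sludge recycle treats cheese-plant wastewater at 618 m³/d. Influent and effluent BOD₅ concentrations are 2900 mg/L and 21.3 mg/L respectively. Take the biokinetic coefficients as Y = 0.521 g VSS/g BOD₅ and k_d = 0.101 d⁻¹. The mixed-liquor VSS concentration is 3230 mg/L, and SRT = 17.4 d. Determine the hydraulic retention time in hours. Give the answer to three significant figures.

τ ≈ 70.3 h

Rearranging the biomass balance for a CMAS with decay, V = Y·Q·ΔS·θ_c / [X·(1+k_d θ_c)] = 0.521 × 618 × (2900 − 21.3) × 17.4 / [3230 × (1 + 0.101 × 17.4)] = 1.61×10^7 / 8906 = 1811 m³.
Hydraulic retention time τ = V/Q = 1811 / 618 = 2.930 d = 70.32 h.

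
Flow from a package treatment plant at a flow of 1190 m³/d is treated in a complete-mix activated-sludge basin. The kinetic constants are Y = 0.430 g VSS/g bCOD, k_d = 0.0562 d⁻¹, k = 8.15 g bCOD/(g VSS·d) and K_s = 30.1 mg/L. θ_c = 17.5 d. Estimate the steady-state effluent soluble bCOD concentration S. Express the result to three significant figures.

From the Monod/SRT balance for a CMAS, S = K_s·(1+k_d θ_c)/[θ_c·(Y k − k_d) − 1] = 30.1 × (1 + 0.0562 × 17.5) / [17.5 × (0.430 × 8.15 − 0.0562) − 1] = 59.70 / 59.35 = 1.006 mg/L.

S ≈ 1.01 mg/L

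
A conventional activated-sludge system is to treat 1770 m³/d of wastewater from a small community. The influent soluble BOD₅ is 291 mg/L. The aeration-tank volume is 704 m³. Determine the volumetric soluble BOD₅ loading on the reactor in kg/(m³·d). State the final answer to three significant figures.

Applied soluble BOD₅ load per unit volume = Q·S₀/V = (1770 × 291/1000)/704.0 = 0.7316 kg soluble BOD₅·m⁻³·d⁻¹.

L_v ≈ 0.732 kg soluble BOD₅/(m³·d)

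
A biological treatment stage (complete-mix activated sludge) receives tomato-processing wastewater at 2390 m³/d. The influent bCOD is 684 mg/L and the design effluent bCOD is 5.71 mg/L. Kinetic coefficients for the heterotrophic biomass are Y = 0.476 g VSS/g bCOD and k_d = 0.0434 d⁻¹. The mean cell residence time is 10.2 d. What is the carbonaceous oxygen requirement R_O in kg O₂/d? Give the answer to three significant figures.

Observed yield with endogenous decay: Y_obs = Y / (1 + k_d·θ_c) = 0.476 / (1 + 0.0434 × 10.2) = 0.476 / 1.443 = 0.3299 g VSS/g bCOD.
Substrate removed = Q·(S₀ − S) = 2390 m³/d × (684 − 5.71) g/m³ = 1.62×10^6 g/d = 1621 kg/d.
P_X = Y_obs·Q·(S₀ − S) = 0.3299 × 1621 = 534.9 kg VSS/d.
R_O = Q·(S₀ − S) − 1.42·P_X = 1621 − 1.42 × 534.9 = 861.6 kg O₂/d.

R_O ≈ 862 kg O₂/d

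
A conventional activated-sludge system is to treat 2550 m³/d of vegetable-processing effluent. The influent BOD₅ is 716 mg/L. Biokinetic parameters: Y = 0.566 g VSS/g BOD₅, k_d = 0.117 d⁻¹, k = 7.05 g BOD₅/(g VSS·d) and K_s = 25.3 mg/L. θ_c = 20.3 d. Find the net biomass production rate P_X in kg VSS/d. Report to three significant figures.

P_X ≈ 306 kg VSS/d

For a completely mixed reactor with recycle the Lawrence–McCarty relation gives S = K_s·(1 + k_d·θ_c) / [θ_c·(Y·k − k_d) − 1] = 25.3 × (1 + 0.117 × 20.3) / [20.3 × (0.566 × 7.05 − 0.117) − 1] = 85.39 / 77.63 = 1.100 mg/L.
Correct the yield for decay: Y_obs = Y/(1 + k_d θ_c) = 0.566 / (1 + 0.117 × 20.3) = 0.566 / 3.375 = 0.1677.
ΔS = 716 − 1.10 = 714.9 mg/L, so the substrate removal rate is 2550 × 714.9/1000 = 1823 kg BOD₅/d.
Net biomass production P_X = Y_obs × Q·(S₀ − S) = 0.1677 × 1823 = 305.7 kg VSS/d.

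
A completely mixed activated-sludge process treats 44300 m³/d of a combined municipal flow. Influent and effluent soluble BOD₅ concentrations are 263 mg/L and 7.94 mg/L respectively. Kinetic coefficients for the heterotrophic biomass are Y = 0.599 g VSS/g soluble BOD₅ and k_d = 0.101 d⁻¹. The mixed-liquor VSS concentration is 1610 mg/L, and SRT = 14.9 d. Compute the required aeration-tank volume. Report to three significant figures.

V ≈ 25000 m³

From the SRT design equation V = Y Q (S₀−S) θ_c / [X (1 + k_d θ_c)] = 0.599 × 44300 × (263 − 7.94) × 14.9 / [1610 × (1 + 0.101 × 14.9)] = 1.01×10^8 / 4033 = 25006 m³.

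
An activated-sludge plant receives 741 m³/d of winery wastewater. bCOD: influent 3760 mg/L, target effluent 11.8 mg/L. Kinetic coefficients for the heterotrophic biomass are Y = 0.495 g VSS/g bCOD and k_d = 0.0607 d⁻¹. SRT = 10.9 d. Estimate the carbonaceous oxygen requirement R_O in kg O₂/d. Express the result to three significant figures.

The observed yield is Y_obs = Y/(1 + k_d·θ_c) = 0.495 / (1 + 0.0607 × 10.9) = 0.495 / 1.662 = 0.2979 g VSS per g bCOD removed.
ΔS = 3760 − 11.8 = 3748 mg/L, so the substrate removal rate is 741 × 3748/1000 = 2777 kg bCOD/d.
P_X = Y_obs·Q·(S₀ − S) = 0.2979 × 2777 = 827.4 kg VSS/d.
R_O = Q·(S₀ − S) − 1.42·P_X = 2777 − 1.42 × 827.4 = 1603 kg O₂/d.

R_O ≈ 1600 kg O₂/d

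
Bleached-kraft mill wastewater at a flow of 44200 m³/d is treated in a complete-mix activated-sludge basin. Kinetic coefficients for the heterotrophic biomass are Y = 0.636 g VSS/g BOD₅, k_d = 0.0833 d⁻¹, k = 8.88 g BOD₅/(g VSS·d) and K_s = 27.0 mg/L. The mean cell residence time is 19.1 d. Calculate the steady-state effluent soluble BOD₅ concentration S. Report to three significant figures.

Effluent substrate depends only on kinetics and SRT: S = K_s(1 + k_d θ_c) / [θ_c(Yk − k_d) − 1] = 27.0 × (1 + 0.0833 × 19.1) / [19.1 × (0.636 × 8.88 − 0.0833) − 1] = 69.96 / 105.3 = 0.6645 mg/L.

S ≈ 0.664 mg/L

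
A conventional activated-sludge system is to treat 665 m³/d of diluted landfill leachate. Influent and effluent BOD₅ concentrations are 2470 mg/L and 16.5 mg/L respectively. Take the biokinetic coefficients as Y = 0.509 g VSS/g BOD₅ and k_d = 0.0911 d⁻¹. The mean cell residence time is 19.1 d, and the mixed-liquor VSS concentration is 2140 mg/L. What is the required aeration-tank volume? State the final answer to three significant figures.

From the SRT design equation V = Y Q (S₀−S) θ_c / [X (1 + k_d θ_c)] = 0.509 × 665 × (2470 − 16.5) × 19.1 / [2140 × (1 + 0.0911 × 19.1)] = 1.59×10^7 / 5864 = 2705 m³.

V ≈ 2710 m³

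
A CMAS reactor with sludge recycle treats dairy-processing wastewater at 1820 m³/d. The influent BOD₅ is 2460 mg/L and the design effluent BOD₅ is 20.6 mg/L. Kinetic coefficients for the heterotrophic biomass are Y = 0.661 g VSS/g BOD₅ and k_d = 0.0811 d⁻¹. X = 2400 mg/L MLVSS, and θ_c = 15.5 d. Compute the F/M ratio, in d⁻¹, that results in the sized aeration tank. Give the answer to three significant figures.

F/M ≈ 0.222 d⁻¹

Rearranging the biomass balance for a CMAS with decay, V = Y·Q·ΔS·θ_c / [X·(1+k_d θ_c)] = 0.661 × 1820 × (2460 − 20.6) × 15.5 / [2400 × (1 + 0.0811 × 15.5)] = 4.55×10^7 / 5417 = 8397 m³.
F/M = Q·S₀ / (V·X) = 1820 × 2460 / (8397 × 2400) = 0.2222 g BOD₅·(g VSS·d)⁻¹.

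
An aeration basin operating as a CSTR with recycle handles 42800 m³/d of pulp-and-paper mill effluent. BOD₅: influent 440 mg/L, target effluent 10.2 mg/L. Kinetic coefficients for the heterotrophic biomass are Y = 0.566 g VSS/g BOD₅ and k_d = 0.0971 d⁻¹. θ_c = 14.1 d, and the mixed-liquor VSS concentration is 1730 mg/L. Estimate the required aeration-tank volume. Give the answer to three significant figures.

From the SRT design equation V = Y Q (S₀−S) θ_c / [X (1 + k_d θ_c)] = 0.566 × 42800 × (440 − 10.2) × 14.1 / [1730 × (1 + 0.0971 × 14.1)] = 1.47×10^8 / 4099 = 35819 m³.

V ≈ 35800 m³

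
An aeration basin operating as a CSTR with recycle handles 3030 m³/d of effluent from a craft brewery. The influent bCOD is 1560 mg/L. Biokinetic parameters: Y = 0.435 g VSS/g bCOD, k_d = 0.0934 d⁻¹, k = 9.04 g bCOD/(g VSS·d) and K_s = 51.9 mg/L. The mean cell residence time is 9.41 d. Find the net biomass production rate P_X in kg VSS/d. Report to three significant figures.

For a completely mixed reactor with recycle the Lawrence–McCarty relation gives S = K_s·(1 + k_d·θ_c) / [θ_c·(Y·k − k_d) − 1] = 51.9 × (1 + 0.0934 × 9.41) / [9.41 × (0.435 × 9.04 − 0.0934) − 1] = 97.51 / 35.12 = 2.776 mg/L.
Observed yield with endogenous decay: Y_obs = Y / (1 + k_d·θ_c) = 0.435 / (1 + 0.0934 × 9.41) = 0.435 / 1.879 = 0.2315 g VSS/g bCOD.
ΔS = 1560 − 2.78 = 1557 mg/L, so the substrate removal rate is 3030 × 1557/1000 = 4718 kg bCOD/d.
Biomass produced: P_X = Y_obs·Q·ΔS = 0.2315 × 4718 ≈ 1092 kg VSS/d.

P_X ≈ 1090 kg VSS/d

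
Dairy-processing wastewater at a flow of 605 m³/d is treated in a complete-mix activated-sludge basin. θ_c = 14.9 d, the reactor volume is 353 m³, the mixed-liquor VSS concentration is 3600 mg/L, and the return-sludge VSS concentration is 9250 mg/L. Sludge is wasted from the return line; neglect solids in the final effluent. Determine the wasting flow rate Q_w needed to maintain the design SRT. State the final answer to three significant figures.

Q_w ≈ 9.22 m³/d

Wasting from the return line (neglecting effluent solids): Q_w = V·X / (θ_c·X_r) = 353.0 × 3600 / (14.9 × 9250) = 9.220 m³/d.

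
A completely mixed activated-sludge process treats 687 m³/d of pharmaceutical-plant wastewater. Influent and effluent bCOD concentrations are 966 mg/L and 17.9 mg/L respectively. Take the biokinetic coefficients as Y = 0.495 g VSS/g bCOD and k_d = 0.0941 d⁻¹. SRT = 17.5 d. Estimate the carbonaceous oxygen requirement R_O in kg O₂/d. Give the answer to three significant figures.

R_O ≈ 478 kg O₂/d

Correct the yield for decay: Y_obs = Y/(1 + k_d θ_c) = 0.495 / (1 + 0.0941 × 17.5) = 0.495 / 2.647 = 0.1870.
Substrate removed = Q·(S₀ − S) = 687 m³/d × (966 − 17.9) g/m³ = 6.51×10^5 g/d = 651.3 kg/d.
Biomass synthesised: P_X = Y_obs × 651.3 = 121.8 kg VSS/d.
Carbonaceous O₂ demand = substrate oxidised − cell-mass equivalent = 651.3 − 1.42 × 121.8 = 478.4 kg O₂/d.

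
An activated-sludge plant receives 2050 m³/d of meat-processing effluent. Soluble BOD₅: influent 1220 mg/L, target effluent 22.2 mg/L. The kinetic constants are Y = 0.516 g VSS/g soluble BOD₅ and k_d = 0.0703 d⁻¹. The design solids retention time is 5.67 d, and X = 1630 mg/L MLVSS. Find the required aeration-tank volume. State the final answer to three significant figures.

From the SRT design equation V = Y Q (S₀−S) θ_c / [X (1 + k_d θ_c)] = 0.516 × 2050 × (1220 − 22.2) × 5.67 / [1630 × (1 + 0.0703 × 5.67)] = 7.18×10^6 / 2280 = 3151 m³.

V ≈ 3150 m³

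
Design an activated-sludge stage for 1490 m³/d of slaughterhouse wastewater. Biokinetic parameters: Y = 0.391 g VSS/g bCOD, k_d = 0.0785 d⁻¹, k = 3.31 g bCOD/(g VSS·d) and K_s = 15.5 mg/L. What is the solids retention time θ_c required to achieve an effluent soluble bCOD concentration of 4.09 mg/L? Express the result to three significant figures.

θ_c ≈ 5.22 d

Specific growth rate at S = 4.09 mg/L: μ = YkS/(K_s+S) = 0.391·3.31·4.09/(15.5+4.09) = 0.2702 d⁻¹.
θ_c = 1/(μ − k_d) = 1/(0.2702 − 0.0785) = 1/0.1917 = 5.216 d.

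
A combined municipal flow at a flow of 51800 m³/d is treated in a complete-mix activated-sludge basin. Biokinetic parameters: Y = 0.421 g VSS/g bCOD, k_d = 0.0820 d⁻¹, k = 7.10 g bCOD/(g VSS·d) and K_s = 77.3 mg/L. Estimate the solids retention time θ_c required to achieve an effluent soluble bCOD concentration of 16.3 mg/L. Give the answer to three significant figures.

θ_c ≈ 2.28 d

Specific growth rate at S = 16.3 mg/L: μ = YkS/(K_s+S) = 0.421·7.10·16.3/(77.3+16.3) = 0.5205 d⁻¹.
Then 1/θ_c = μ − k_d = 0.5205 − 0.0820 = 0.4385 d⁻¹, giving θ_c = 2.280 d.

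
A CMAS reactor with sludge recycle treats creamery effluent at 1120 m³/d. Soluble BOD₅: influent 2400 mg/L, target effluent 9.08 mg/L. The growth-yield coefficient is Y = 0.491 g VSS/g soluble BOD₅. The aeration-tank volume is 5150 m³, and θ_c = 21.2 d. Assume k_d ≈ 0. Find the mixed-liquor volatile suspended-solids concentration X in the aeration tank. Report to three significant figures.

Without decay, X = Y Q (S₀−S) θ_c / V = 0.491 × 1120 × (2400 − 9.08) × 21.2 / 5150 = 5412 mg/L.

X ≈ 5410 mg/L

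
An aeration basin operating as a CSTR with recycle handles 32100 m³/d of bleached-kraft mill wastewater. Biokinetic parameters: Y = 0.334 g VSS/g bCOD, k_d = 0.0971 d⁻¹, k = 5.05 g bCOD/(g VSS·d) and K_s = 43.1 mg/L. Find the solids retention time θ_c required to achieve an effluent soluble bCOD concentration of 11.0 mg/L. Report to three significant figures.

From 1/θ_c = Y·k·S/(K_s + S) − k_d: Y·k·S/(K_s+S) = 0.334 × 5.05 × 11.0 / (43.1 + 11.0) = 0.3430 d⁻¹.
1/θ_c = 0.3430 − 0.0971 = 0.2459 d⁻¹, so θ_c = 4.067 d.

θ_c ≈ 4.07 d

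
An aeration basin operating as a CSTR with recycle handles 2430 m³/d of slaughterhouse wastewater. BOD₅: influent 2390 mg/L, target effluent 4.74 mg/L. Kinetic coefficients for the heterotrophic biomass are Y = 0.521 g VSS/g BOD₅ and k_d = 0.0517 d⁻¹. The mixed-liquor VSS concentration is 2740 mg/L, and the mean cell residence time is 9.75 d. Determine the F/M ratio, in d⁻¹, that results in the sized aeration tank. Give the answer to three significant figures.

Steady-state biomass mass balance: V·X·(1 + k_d·θ_c) = Y·Q·(S₀ − S)·θ_c, so V = 0.521 × 2430 × (2390 − 4.74) × 9.75 / [2740 × (1 + 0.0517 × 9.75)] = 2.94×10^7 / 4121 = 7144 m³.
F/M = Q·S₀ / (V·X) = 2430 × 2390 / (7144 × 2740) = 0.2967 g BOD₅·(g VSS·d)⁻¹.

F/M ≈ 0.297 d⁻¹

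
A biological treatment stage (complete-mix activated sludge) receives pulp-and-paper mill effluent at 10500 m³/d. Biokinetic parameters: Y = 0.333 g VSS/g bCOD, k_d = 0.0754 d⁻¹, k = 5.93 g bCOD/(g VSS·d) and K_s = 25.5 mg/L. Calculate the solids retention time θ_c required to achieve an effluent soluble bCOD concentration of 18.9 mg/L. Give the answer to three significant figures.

At the target effluent, Y k S/(K_s+S) = 0.333×5.93×18.9/44.40 = 0.8406 d⁻¹.
1/θ_c = 0.8406 − 0.0754 = 0.7652 d⁻¹, so θ_c = 1.307 d.

θ_c ≈ 1.31 d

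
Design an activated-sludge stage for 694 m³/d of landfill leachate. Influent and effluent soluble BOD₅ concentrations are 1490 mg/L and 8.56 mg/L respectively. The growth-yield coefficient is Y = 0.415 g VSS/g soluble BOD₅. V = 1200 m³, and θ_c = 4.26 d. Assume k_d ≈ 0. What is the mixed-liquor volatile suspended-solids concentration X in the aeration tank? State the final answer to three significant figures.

From V·X = Y·Q·(S₀ − S)·θ_c (decay neglected): X = 0.415 × 694 × (1490 − 8.56) × 4.26 / 1200 = 1515 mg/L.

X ≈ 1510 mg/L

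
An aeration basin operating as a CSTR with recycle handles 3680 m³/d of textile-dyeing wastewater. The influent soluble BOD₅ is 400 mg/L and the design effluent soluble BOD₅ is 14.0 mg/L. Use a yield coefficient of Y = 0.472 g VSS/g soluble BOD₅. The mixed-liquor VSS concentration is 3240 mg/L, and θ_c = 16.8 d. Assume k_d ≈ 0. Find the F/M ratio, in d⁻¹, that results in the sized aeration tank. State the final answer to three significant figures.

F/M ≈ 0.131 d⁻¹

V·X = Y·Q·ΔS·θ_c gives V = 0.472 × 3680 × (400 − 14.0) × 16.8 / 3240 = 3476 m³.
F/M = Q·S₀ / (V·X) = 3680 × 400 / (3476 × 3240) = 0.1307 g soluble BOD₅·(g VSS·d)⁻¹.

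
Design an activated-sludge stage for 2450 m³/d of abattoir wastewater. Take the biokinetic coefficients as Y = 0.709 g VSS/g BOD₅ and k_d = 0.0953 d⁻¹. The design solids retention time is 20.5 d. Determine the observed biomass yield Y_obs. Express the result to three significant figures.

Y_obs = Y / (1 + k_d θ_c) = 0.709 / (1 + 0.0953 × 20.5) = 0.709 / 2.954 = 0.2400.

Y_obs ≈ 0.240 g VSS/g BOD₅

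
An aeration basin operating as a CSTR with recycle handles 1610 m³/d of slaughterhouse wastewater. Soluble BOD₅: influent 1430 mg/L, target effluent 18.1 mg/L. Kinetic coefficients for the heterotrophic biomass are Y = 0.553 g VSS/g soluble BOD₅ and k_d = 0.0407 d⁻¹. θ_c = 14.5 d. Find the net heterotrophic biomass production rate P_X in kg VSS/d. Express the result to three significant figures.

The observed yield is Y_obs = Y/(1 + k_d·θ_c) = 0.553 / (1 + 0.0407 × 14.5) = 0.553 / 1.590 = 0.3478 g VSS per g soluble BOD₅ removed.
Mass of soluble BOD₅ removed per day: Q(S₀ − S) = 1610 × 1412 g/m³ = 2273 kg/d.
So the net sludge growth is P_X = 0.3478 × 2273 = 790.5 kg VSS/d.

P_X ≈ 791 kg VSS/d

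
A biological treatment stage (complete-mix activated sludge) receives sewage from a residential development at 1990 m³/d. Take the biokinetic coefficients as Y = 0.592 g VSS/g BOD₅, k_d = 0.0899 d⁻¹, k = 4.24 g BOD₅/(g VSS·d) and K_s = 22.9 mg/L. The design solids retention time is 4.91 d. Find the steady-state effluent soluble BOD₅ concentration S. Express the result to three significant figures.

From the Monod/SRT balance for a CMAS, S = K_s·(1+k_d θ_c)/[θ_c·(Y k − k_d) − 1] = 22.9 × (1 + 0.0899 × 4.91) / [4.91 × (0.592 × 4.24 − 0.0899) − 1] = 33.01 / 10.88 = 3.033 mg/L.

S ≈ 3.03 mg/L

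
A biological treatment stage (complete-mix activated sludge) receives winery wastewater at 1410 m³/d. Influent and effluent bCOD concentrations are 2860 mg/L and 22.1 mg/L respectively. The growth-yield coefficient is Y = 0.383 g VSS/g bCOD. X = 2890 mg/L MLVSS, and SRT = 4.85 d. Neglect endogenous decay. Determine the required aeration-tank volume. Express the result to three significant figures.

With k_d = 0 the design equation reduces to V = Y Q (S₀−S) θ_c / X = 0.383 × 1410 × (2860 − 22.1) × 4.85 / 2890 = 2572 m³.

V ≈ 2570 m³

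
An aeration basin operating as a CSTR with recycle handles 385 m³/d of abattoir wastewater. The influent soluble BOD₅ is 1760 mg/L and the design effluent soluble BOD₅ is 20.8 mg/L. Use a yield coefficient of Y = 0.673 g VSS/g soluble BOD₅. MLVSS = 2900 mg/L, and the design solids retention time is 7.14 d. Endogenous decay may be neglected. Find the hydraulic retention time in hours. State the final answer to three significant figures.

τ ≈ 69.2 h

With k_d = 0 the design equation reduces to V = Y Q (S₀−S) θ_c / X = 0.673 × 385 × (1760 − 20.8) × 7.14 / 2900 = 1109 m³.
Hydraulic retention time τ = V/Q = 1109 / 385 = 2.882 d = 69.16 h.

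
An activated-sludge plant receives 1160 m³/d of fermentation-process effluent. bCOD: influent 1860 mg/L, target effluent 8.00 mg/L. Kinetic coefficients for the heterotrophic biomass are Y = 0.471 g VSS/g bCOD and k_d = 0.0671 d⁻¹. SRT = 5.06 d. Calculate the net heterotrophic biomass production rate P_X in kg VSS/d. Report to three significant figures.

P_X ≈ 755 kg VSS/d

Y_obs = Y / (1 + k_d θ_c) = 0.471 / (1 + 0.0671 × 5.06) = 0.471 / 1.340 = 0.3516.
ΔS = 1860 − 8.00 = 1852 mg/L, so the substrate removal rate is 1160 × 1852/1000 = 2148 kg bCOD/d.
So the net sludge growth is P_X = 0.3516 × 2148 = 755.4 kg VSS/d.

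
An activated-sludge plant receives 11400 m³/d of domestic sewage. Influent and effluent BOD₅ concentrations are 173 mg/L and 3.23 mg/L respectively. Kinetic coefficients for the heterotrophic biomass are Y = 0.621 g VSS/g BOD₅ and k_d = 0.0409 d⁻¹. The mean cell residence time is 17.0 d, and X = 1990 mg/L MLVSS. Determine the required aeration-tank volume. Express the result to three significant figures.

V ≈ 6060 m³

From the SRT design equation V = Y Q (S₀−S) θ_c / [X (1 + k_d θ_c)] = 0.621 × 11400 × (173 − 3.23) × 17.0 / [1990 × (1 + 0.0409 × 17.0)] = 2.04×10^7 / 3374 = 6056 m³.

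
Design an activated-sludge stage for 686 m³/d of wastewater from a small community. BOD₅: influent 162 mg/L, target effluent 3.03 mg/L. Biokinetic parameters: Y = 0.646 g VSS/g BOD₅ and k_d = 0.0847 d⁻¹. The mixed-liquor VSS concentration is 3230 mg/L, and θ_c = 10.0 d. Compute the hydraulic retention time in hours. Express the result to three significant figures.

Rearranging the biomass balance for a CMAS with decay, V = Y·Q·ΔS·θ_c / [X·(1+k_d θ_c)] = 0.646 × 686 × (162 − 3.03) × 10.0 / [3230 × (1 + 0.0847 × 10.0)] = 7.04×10^5 / 5966 = 118.1 m³.
Hydraulic retention time τ = V/Q = 118.1 / 686 = 0.1721 d = 4.131 h.

τ ≈ 4.13 h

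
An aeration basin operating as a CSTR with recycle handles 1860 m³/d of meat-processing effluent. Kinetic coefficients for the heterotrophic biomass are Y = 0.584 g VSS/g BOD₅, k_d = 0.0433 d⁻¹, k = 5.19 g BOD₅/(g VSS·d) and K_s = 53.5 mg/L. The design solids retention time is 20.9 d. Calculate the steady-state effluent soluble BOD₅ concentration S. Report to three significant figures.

Effluent substrate depends only on kinetics and SRT: S = K_s(1 + k_d θ_c) / [θ_c(Yk − k_d) − 1] = 53.5 × (1 + 0.0433 × 20.9) / [20.9 × (0.584 × 5.19 − 0.0433) − 1] = 101.9 / 61.44 = 1.659 mg/L.

S ≈ 1.66 mg/L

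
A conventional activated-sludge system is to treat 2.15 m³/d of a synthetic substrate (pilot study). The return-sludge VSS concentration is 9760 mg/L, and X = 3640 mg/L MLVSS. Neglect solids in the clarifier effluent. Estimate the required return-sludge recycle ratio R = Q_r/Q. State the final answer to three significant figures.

Mass balance around the secondary clarifier (neglecting effluent solids): R = X / (X_r − X) = 3640 / (9760 − 3640) = 0.5948.

R ≈ 0.595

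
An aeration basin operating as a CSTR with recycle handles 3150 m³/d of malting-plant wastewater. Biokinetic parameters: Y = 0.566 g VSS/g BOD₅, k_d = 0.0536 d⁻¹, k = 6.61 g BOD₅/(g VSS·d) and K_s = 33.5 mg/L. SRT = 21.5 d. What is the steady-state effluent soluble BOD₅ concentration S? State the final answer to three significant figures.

S ≈ 0.921 mg/L

Effluent substrate depends only on kinetics and SRT: S = K_s(1 + k_d θ_c) / [θ_c(Yk − k_d) − 1] = 33.5 × (1 + 0.0536 × 21.5) / [21.5 × (0.566 × 6.61 − 0.0536) − 1] = 72.11 / 78.28 = 0.9211 mg/L.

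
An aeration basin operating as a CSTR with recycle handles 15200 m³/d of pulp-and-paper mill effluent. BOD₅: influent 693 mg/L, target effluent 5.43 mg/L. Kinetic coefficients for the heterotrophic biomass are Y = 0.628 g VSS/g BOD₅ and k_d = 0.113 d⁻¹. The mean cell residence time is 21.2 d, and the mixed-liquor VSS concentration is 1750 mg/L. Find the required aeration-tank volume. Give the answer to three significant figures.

V ≈ 23400 m³

Rearranging the biomass balance for a CMAS with decay, V = Y·Q·ΔS·θ_c / [X·(1+k_d θ_c)] = 0.628 × 15200 × (693 − 5.43) × 21.2 / [1750 × (1 + 0.113 × 21.2)] = 1.39×10^8 / 5942 = 23415 m³.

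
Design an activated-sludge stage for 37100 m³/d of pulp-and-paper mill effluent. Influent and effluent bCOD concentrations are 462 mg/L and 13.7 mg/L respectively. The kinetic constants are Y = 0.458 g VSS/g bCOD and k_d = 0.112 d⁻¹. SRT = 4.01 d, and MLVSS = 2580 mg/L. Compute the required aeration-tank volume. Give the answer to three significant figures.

V ≈ 8170 m³

From the SRT design equation V = Y Q (S₀−S) θ_c / [X (1 + k_d θ_c)] = 0.458 × 37100 × (462 − 13.7) × 4.01 / [2580 × (1 + 0.112 × 4.01)] = 3.05×10^7 / 3739 = 8170 m³.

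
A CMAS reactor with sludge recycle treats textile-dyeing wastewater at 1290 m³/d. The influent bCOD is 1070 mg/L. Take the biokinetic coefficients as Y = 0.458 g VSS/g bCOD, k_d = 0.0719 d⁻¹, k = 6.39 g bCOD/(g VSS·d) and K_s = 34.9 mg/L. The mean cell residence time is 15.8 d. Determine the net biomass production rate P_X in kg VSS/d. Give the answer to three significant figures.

From the Monod/SRT balance for a CMAS, S = K_s·(1+k_d θ_c)/[θ_c·(Y k − k_d) − 1] = 34.9 × (1 + 0.0719 × 15.8) / [15.8 × (0.458 × 6.39 − 0.0719) − 1] = 74.55 / 44.10 = 1.690 mg/L.
Correct the yield for decay: Y_obs = Y/(1 + k_d θ_c) = 0.458 / (1 + 0.0719 × 15.8) = 0.458 / 2.136 = 0.2144.
Substrate removed = Q·(S₀ − S) = 1290 m³/d × (1070 − 1.69) g/m³ = 1.38×10^6 g/d = 1378 kg/d.
Biomass produced: P_X = Y_obs·Q·ΔS = 0.2144 × 1378 ≈ 295.5 kg VSS/d.

P_X ≈ 295 kg VSS/d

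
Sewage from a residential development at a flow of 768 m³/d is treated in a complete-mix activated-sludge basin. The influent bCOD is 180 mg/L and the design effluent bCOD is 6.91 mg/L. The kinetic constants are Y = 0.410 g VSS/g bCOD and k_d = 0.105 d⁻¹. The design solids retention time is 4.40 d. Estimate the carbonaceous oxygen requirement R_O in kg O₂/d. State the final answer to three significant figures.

R_O ≈ 80.0 kg O₂/d

Correct the yield for decay: Y_obs = Y/(1 + k_d θ_c) = 0.410 / (1 + 0.105 × 4.40) = 0.410 / 1.462 = 0.2804.
Mass of bCOD removed per day: Q(S₀ − S) = 768 × 173.1 g/m³ = 132.9 kg/d.
P_X = Y_obs·Q·(S₀ − S) = 0.2804 × 132.9 = 37.28 kg VSS/d.
R_O = Q·ΔS − 1.42 P_X = 132.9 − 52.94 = 80.00 kg O₂/d.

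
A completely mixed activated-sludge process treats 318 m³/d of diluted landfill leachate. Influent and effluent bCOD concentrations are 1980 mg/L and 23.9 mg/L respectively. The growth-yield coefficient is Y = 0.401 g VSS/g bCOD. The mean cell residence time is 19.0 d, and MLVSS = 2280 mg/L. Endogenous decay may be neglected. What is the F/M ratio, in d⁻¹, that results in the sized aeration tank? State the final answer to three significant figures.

With k_d = 0 the design equation reduces to V = Y Q (S₀−S) θ_c / X = 0.401 × 318 × (1980 − 23.9) × 19.0 / 2280 = 2079 m³.
F/M = applied load / biomass = Q·S₀/(V·X) = 318 × 1980 / (2079 × 2280) = 0.1329 d⁻¹.

F/M ≈ 0.133 d⁻¹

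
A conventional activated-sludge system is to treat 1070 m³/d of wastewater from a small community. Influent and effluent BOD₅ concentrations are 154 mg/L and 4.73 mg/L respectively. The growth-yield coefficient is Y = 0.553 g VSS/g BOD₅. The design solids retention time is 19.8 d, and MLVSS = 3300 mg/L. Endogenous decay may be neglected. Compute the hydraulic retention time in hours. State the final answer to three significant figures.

V·X = Y·Q·ΔS·θ_c gives V = 0.553 × 1070 × (154 − 4.73) × 19.8 / 3300 = 529.9 m³.
τ = V/Q = 529.9/1070 = 0.4953 d, or 11.89 h.

τ ≈ 11.9 h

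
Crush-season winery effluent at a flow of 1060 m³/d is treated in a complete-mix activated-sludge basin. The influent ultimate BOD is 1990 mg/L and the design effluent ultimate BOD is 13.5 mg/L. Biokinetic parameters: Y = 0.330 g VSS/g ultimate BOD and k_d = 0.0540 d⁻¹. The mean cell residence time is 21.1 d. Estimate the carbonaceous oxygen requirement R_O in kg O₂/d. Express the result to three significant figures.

Correct the yield for decay: Y_obs = Y/(1 + k_d θ_c) = 0.330 / (1 + 0.0540 × 21.1) = 0.330 / 2.139 = 0.1542.
Substrate removed = Q·(S₀ − S) = 1060 m³/d × (1990 − 13.5) g/m³ = 2.1×10^6 g/d = 2095 kg/d.
P_X = Y_obs·Q·(S₀ − S) = 0.1542 × 2095 = 323.2 kg VSS/d.
R_O = Q·(S₀ − S) − 1.42·P_X = 2095 − 1.42 × 323.2 = 1636 kg O₂/d.

R_O ≈ 1640 kg O₂/d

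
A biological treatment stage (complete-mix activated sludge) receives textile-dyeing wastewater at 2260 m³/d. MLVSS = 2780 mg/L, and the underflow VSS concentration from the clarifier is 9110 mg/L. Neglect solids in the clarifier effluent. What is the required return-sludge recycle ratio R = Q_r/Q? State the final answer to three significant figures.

Mass balance around the secondary clarifier (neglecting effluent solids): R = X / (X_r − X) = 2780 / (9110 − 2780) = 0.4392.

R ≈ 0.439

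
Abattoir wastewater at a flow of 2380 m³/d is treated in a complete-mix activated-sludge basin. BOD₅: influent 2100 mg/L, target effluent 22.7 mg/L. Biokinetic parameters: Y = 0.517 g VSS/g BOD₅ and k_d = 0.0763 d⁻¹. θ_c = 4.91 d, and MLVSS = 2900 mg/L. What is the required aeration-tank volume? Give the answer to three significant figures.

Steady-state biomass mass balance: V·X·(1 + k_d·θ_c) = Y·Q·(S₀ − S)·θ_c, so V = 0.517 × 2380 × (2100 − 22.7) × 4.91 / [2900 × (1 + 0.0763 × 4.91)] = 1.26×10^7 / 3986 = 3148 m³.

V ≈ 3150 m³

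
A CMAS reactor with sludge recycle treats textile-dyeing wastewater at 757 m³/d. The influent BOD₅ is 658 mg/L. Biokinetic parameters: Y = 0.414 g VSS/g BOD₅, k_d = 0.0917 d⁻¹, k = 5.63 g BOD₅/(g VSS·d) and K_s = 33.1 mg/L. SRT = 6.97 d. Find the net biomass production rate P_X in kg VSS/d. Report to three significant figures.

Effluent substrate depends only on kinetics and SRT: S = K_s(1 + k_d θ_c) / [θ_c(Yk − k_d) − 1] = 33.1 × (1 + 0.0917 × 6.97) / [6.97 × (0.414 × 5.63 − 0.0917) − 1] = 54.26 / 14.61 = 3.714 mg/L.
Y_obs = Y / (1 + k_d θ_c) = 0.414 / (1 + 0.0917 × 6.97) = 0.414 / 1.639 = 0.2526.
ΔS = 658 − 3.71 = 654.3 mg/L, so the substrate removal rate is 757 × 654.3/1000 = 495.3 kg BOD₅/d.
Net biomass production P_X = Y_obs × Q·(S₀ − S) = 0.2526 × 495.3 = 125.1 kg VSS/d.

P_X ≈ 125 kg VSS/d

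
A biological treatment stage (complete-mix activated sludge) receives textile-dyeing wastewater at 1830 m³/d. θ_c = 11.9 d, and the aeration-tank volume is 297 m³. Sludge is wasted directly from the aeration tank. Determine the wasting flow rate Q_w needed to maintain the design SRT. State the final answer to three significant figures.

Wasting from the aeration tank: Q_w = V / θ_c = 297.0 / 11.9 = 24.96 m³/d.

Q_w ≈ 25.0 m³/d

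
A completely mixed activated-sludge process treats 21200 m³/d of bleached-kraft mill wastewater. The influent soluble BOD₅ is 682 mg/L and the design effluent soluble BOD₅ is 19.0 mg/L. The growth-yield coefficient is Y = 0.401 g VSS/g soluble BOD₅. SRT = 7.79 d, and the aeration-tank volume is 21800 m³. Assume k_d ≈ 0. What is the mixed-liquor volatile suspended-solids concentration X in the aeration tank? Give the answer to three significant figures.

Without decay, X = Y Q (S₀−S) θ_c / V = 0.401 × 21200 × (682 − 19.0) × 7.79 / 21800 = 2014 mg/L.

X ≈ 2010 mg/L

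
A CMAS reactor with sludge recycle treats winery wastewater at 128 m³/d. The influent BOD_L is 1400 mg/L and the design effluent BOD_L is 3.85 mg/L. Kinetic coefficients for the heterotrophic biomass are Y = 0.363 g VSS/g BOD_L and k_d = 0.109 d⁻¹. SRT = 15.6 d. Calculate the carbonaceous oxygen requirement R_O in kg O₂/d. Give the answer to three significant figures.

The observed yield is Y_obs = Y/(1 + k_d·θ_c) = 0.363 / (1 + 0.109 × 15.6) = 0.363 / 2.700 = 0.1344 g VSS per g BOD_L removed.
Substrate removed = Q·(S₀ − S) = 128 m³/d × (1400 − 3.85) g/m³ = 1.79×10^5 g/d = 178.7 kg/d.
P_X = Y_obs·Q·(S₀ − S) = 0.1344 × 178.7 = 24.02 kg VSS/d.
R_O = Q·ΔS − 1.42 P_X = 178.7 − 34.11 = 144.6 kg O₂/d.

R_O ≈ 145 kg O₂/d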